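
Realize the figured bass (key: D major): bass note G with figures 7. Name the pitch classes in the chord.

G, B, D, F#

The written figures 7 are shorthand for 7/5/3: the 5/3 are implied.
A third above G in this key is B.
A fifth above G in this key is D.
A seventh above G in this key is F#.
Together with the bass G, this spells G major seventh in root position.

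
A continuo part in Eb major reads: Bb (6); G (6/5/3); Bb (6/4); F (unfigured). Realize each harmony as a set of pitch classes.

Bb (6/3): Bb, D, G.
G (6/5/3): G, Bb, D, Eb.
Bb (6/4): Bb, Eb, G.
F (5/3): F, Ab, C.

Bb, D, G | G, Bb, D, Eb | Bb, Eb, G | F, Ab, C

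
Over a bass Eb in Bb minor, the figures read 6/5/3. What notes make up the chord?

A third above Eb in this key is Gb.
A fifth above Eb in this key is Bb.
A sixth above Eb in this key is C.
Together with the bass Eb, this spells C half-diminished seventh in first inversion.

Eb, Gb, Bb, C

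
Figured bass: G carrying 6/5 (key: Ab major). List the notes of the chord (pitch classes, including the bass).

G, Bb, Db, Eb

The written figures 6/5 are shorthand for 6/5/3: the 3 is implied.
A third above G in this key is Bb.
A fifth above G in this key is Db.
A sixth above G in this key is Eb.
Together with the bass G, this spells Eb dominant seventh in first inversion.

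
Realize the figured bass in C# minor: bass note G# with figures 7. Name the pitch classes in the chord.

G#, B, D#, F#

The written figures 7 are shorthand for 7/5/3: the 5/3 are implied.
A third above G# in this key is B.
A fifth above G# in this key is D#.
A seventh above G# in this key is F#.
Together with the bass G#, this spells G# minor seventh in root position.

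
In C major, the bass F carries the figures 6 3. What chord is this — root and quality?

The figures 6 3 indicate a triad in first inversion.
In first inversion the root lies a sixth above the bass: a sixth above F in C major is D.
The chord tones are F, A, D, giving D minor.

D minor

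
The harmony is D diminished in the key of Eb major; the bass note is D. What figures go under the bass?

no figures

D is the root of D diminished, so the chord is in root position.
A triad in root position is figured 5/3, conventionally abbreviated (no figures — root-position triad).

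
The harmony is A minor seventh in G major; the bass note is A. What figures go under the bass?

7

A is the root of A minor seventh, so the chord is in root position.
A seventh chord in root position is figured 7/5/3, conventionally abbreviated 7.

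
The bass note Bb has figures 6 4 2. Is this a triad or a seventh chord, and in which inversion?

seventh chord, third inversion

Intervals of 6/4/2 above the bass form a seventh chord; the bass is the seventh, so this is third inversion.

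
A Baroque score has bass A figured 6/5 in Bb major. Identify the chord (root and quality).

The figures 6/5 indicate a seventh chord in first inversion.
In first inversion the root lies a sixth above the bass: a sixth above A in Bb major is F.
The chord tones are A, C, Eb, F, giving F dominant seventh.

F dominant seventh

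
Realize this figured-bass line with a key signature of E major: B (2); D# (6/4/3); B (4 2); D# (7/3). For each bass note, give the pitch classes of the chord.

B, C#, E, G# | D#, F#, G#, B | B, C#, E, G# | D#, F#, A, C#

B (6/4/2): B, C#, E, G#.
D# (6/4/3): D#, F#, G#, B.
B (6/4/2): B, C#, E, G#.
D# (7/5/3): D#, F#, A, C#.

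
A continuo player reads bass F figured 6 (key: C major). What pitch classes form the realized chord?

F, A, D

The written figures 6 are shorthand for 6/3: the 3 is implied.
A third above F in this key is A.
A sixth above F in this key is D.
Together with the bass F, this spells D minor in first inversion.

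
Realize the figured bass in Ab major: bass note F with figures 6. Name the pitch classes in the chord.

F, Ab, Db

The written figures 6 are shorthand for 6/3: the 3 is implied.
A third above F in this key is Ab.
A sixth above F in this key is Db.
Together with the bass F, this spells Db major in first inversion.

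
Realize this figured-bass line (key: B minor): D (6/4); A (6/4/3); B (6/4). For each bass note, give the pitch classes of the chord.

D, G, B | A, C#, D, F# | B, E, G

D (6/4): D, G, B.
A (6/4/3): A, C#, D, F#.
B (6/4): B, E, G.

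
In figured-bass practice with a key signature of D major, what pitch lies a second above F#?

G

Counting 1 letter step above F# lands on G; in D major, that letter is G.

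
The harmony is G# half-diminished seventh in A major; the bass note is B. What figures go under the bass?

6/5

B is the third of G# half-diminished seventh, so the chord is in first inversion.
A seventh chord in first inversion is figured 6/5/3, conventionally abbreviated 6/5.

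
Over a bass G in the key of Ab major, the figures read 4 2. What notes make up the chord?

The written figures 4 2 are shorthand for 6/4/2: the 6 is implied.
A second above G in this key is Ab.
A fourth above G in this key is C.
A sixth above G in this key is Eb.
Together with the bass G, this spells Ab major seventh in third inversion.

G, Ab, C, Eb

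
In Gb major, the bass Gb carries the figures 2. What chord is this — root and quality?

The figures 2 indicate a seventh chord in third inversion.
In third inversion the root lies a second above the bass: a second above Gb in Gb major is Ab.
The chord tones are Gb, Ab, Cb, Eb, giving Ab minor seventh.

Ab minor seventh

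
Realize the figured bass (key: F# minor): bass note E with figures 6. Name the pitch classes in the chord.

The written figures 6 are shorthand for 6/3: the 3 is implied.
A third above E in this key is G#.
A sixth above E in this key is C#.
Together with the bass E, this spells C# minor in first inversion.

E, G#, C#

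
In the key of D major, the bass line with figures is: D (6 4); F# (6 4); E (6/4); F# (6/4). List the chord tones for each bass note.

D (6/4): D, G, B.
F# (6/4): F#, B, D.
E (6/4): E, A, C#.
F# (6/4): F#, B, D.

D, G, B | F#, B, D | E, A, C# | F#, B, D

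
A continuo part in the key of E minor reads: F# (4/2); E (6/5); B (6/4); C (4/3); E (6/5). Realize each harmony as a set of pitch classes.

F#, G, B, D | E, G, B, C | B, E, G | C, E, F#, A | E, G, B, C

F# (6/4/2): F#, G, B, D.
E (6/5/3): E, G, B, C.
B (6/4): B, E, G.
C (6/4/3): C, E, F#, A.
E (6/5/3): E, G, B, C.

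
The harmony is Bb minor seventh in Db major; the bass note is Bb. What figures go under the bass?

Bb is the root of Bb minor seventh, so the chord is in root position.
A seventh chord in root position is figured 7/5/3, conventionally abbreviated 7.

7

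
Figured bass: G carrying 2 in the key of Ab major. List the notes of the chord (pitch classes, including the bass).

G, Ab, C, Eb

The written figures 2 are shorthand for 6/4/2: the 6/4 are implied.
A second above G in this key is Ab.
A fourth above G in this key is C.
A sixth above G in this key is Eb.
Together with the bass G, this spells Ab major seventh in third inversion.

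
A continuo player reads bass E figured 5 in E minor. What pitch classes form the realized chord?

E, G, B

The written figures 5 are shorthand for 5/3: the 3 is implied.
A third above E in this key is G.
A fifth above E in this key is B.
Together with the bass E, this spells E minor in root position.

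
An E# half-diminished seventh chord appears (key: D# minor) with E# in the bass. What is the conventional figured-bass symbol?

7

E# is the root of E# half-diminished seventh, so the chord is in root position.
A seventh chord in root position is figured 7/5/3, conventionally abbreviated 7.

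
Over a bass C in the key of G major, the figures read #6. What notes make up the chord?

The written figures #6 are shorthand for 6/3: the 3 is implied.
A third above C in this key is E.
A sixth above C in this key is A, raised to A# by the sharp.

C, E, A#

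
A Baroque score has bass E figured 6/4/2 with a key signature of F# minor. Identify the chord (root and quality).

F# minor seventh

The figures 6/4/2 indicate a seventh chord in third inversion.
In third inversion the root lies a second above the bass: a second above E in F# minor is F#.
The chord tones are E, F#, A, C#, giving F# minor seventh.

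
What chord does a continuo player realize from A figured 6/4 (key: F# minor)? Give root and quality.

The figures 6/4 indicate a triad in second inversion.
In second inversion the root lies a fourth above the bass: a fourth above A in F# minor is D.
The chord tones are A, D, F#, giving D major.

D major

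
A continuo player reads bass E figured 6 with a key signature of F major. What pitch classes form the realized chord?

E, G, C

The written figures 6 are shorthand for 6/3: the 3 is implied.
A third above E in this key is G.
A sixth above E in this key is C.
Together with the bass E, this spells C major in first inversion.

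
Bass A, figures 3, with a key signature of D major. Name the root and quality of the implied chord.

A major

The figures 3 indicate a triad in root position.
In root position the bass is the root, so the root is A.
The chord tones are A, C#, E, giving A major.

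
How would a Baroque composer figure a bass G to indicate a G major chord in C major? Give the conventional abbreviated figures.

no figures

G is the root of G major, so the chord is in root position.
A triad in root position is figured 5/3, conventionally abbreviated (no figures — root-position triad).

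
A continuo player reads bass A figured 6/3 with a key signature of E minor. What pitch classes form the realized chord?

A third above A in this key is C.
A sixth above A in this key is F#.
Together with the bass A, this spells F# diminished in first inversion.

A, C, F#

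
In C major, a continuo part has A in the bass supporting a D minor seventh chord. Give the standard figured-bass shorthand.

4/3

A is the fifth of D minor seventh, so the chord is in second inversion.
A seventh chord in second inversion is figured 6/4/3, conventionally abbreviated 4/3.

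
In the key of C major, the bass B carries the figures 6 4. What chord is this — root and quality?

The figures 6 4 indicate a triad in second inversion.
In second inversion the root lies a fourth above the bass: a fourth above B in C major is E.
The chord tones are B, E, G, giving E minor.

E minor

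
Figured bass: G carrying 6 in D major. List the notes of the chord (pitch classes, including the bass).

The written figures 6 are shorthand for 6/3: the 3 is implied.
A third above G in this key is B.
A sixth above G in this key is E.
Together with the bass G, this spells E minor in first inversion.

G, B, E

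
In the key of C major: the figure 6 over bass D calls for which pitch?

Counting 5 letter steps above D lands on B; in C major, that letter is B.

B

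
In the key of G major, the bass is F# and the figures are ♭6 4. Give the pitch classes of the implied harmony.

F#, B, Db

A fourth above F# in this key is B.
A sixth above F# in this key is D, lowered to Db by the flat.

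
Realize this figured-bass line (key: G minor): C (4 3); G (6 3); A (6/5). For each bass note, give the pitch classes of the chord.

C (6/4/3): C, Eb, F, A.
G (6/3): G, Bb, Eb.
A (6/5/3): A, C, Eb, F.

C, Eb, F, A | G, Bb, Eb | A, C, Eb, F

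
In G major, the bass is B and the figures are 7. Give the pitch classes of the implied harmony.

B, D, F#, A

The written figures 7 are shorthand for 7/5/3: the 5/3 are implied.
A third above B in this key is D.
A fifth above B in this key is F#.
A seventh above B in this key is A.
Together with the bass B, this spells B minor seventh in root position.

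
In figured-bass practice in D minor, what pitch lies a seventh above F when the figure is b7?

Counting 6 letter steps above F lands on E; in D minor, that letter is E.
The b7 figure lowers it a semitone, giving Eb.

Eb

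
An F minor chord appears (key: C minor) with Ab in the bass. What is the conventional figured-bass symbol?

Ab is the third of F minor, so the chord is in first inversion.
A triad in first inversion is figured 6/3, conventionally abbreviated 6.

6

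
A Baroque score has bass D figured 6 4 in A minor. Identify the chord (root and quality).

The figures 6 4 indicate a triad in second inversion.
In second inversion the root lies a fourth above the bass: a fourth above D in A minor is G.
The chord tones are D, G, B, giving G major.

G major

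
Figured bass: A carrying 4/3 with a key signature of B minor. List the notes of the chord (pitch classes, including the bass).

A, C#, D, F#

The written figures 4/3 are shorthand for 6/4/3: the 6 is implied.
A third above A in this key is C#.
A fourth above A in this key is D.
A sixth above A in this key is F#.
Together with the bass A, this spells D major seventh in second inversion.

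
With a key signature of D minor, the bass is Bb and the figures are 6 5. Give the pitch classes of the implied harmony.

The written figures 6 5 are shorthand for 6/5/3: the 3 is implied.
A third above Bb in this key is D.
A fifth above Bb in this key is F.
A sixth above Bb in this key is G.
Together with the bass Bb, this spells G minor seventh in first inversion.

Bb, D, F, G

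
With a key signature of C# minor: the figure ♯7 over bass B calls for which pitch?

Counting 6 letter steps above B lands on A; in C# minor, that letter is A.
The #7 figure raises it a semitone, giving A#.

A#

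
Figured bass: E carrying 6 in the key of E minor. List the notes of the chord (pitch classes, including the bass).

E, G, C

The written figures 6 are shorthand for 6/3: the 3 is implied.
A third above E in this key is G.
A sixth above E in this key is C.
Together with the bass E, this spells C major in first inversion.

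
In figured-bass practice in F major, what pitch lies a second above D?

E

Counting 1 letter step above D lands on E; in F major, that letter is E.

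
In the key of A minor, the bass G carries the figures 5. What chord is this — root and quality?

The figures 5 indicate a triad in root position.
In root position the bass is the root, so the root is G.
The chord tones are G, B, D, giving G major.

G major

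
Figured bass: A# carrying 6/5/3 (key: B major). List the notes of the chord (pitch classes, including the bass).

A#, C#, E, F#

A third above A# in this key is C#.
A fifth above A# in this key is E.
A sixth above A# in this key is F#.
Together with the bass A#, this spells F# dominant seventh in first inversion.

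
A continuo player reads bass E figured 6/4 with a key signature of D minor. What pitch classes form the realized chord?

A fourth above E in this key is A.
A sixth above E in this key is C.
Together with the bass E, this spells A minor in second inversion.

E, A, C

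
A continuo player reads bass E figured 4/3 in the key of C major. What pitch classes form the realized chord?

E, G, A, C

The written figures 4/3 are shorthand for 6/4/3: the 6 is implied.
A third above E in this key is G.
A fourth above E in this key is A.
A sixth above E in this key is C.
Together with the bass E, this spells A minor seventh in second inversion.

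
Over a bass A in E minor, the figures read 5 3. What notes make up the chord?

A third above A in this key is C.
A fifth above A in this key is E.
Together with the bass A, this spells A minor in root position.

A, C, E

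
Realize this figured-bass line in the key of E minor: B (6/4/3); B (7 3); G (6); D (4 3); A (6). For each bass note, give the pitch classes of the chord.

B (6/4/3): B, D, E, G.
B (7/5/3): B, D, F#, A.
G (6/3): G, B, E.
D (6/4/3): D, F#, G, B.
A (6/3): A, C, F#.

B, D, E, G | B, D, F#, A | G, B, E | D, F#, G, B | A, C, F#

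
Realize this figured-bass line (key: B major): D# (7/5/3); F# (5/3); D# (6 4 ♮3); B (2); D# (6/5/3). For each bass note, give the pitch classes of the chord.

D#, F#, A#, C# | F#, A#, C# | D#, F, G#, B | B, C#, E, G# | D#, F#, A#, B

D# (7/5/3): D#, F#, A#, C#.
F# (5/3): F#, A#, C#.
D# (6/4/♮3): D#, F, G#, B.
B (6/4/2): B, C#, E, G#.
D# (6/5/3): D#, F#, A#, B.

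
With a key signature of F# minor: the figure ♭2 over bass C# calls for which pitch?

Db

Counting 1 letter step above C# lands on D; in F# minor, that letter is D.
The b2 figure lowers it a semitone, giving Db.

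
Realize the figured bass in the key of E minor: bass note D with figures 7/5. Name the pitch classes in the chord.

D, F#, A, C

The written figures 7/5 are shorthand for 7/5/3: the 3 is implied.
A third above D in this key is F#.
A fifth above D in this key is A.
A seventh above D in this key is C.
Together with the bass D, this spells D dominant seventh in root position.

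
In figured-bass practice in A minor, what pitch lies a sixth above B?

G

Counting 5 letter steps above B lands on G; in A minor, that letter is G.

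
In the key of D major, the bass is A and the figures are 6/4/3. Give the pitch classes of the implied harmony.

A third above A in this key is C#.
A fourth above A in this key is D.
A sixth above A in this key is F#.
Together with the bass A, this spells D major seventh in second inversion.

A, C#, D, F#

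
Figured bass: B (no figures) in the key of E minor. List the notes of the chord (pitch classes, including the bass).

An unfigured bass implies 5/3.
A third above B in this key is D.
A fifth above B in this key is F#.
Together with the bass B, this spells B minor in root position.

B, D, F#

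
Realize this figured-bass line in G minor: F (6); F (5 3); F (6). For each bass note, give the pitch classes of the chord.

F, A, D | F, A, C | F, A, D

F (6/3): F, A, D.
F (5/3): F, A, C.
F (6/3): F, A, D.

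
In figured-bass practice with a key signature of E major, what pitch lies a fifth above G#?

D#

Counting 4 letter steps above G# lands on D; in E major, that letter is D#.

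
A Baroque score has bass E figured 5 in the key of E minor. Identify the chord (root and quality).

The figures 5 indicate a triad in root position.
In root position the bass is the root, so the root is E.
The chord tones are E, G, B, giving E minor.

E minor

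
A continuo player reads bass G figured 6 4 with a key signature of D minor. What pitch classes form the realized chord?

G, C, E

A fourth above G in this key is C.
A sixth above G in this key is E.
Together with the bass G, this spells C major in second inversion.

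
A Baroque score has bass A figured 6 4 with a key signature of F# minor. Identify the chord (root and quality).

D major

The figures 6 4 indicate a triad in second inversion.
In second inversion the root lies a fourth above the bass: a fourth above A in F# minor is D.
The chord tones are A, D, F#, giving D major.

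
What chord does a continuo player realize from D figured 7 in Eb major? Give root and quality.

The figures 7 indicate a seventh chord in root position.
In root position the bass is the root, so the root is D.
The chord tones are D, F, Ab, C, giving D half-diminished seventh.

D half-diminished seventh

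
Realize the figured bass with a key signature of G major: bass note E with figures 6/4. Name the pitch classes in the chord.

A fourth above E in this key is A.
A sixth above E in this key is C.
Together with the bass E, this spells A minor in second inversion.

E, A, C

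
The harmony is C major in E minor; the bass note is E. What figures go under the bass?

E is the third of C major, so the chord is in first inversion.
A triad in first inversion is figured 6/3, conventionally abbreviated 6.

6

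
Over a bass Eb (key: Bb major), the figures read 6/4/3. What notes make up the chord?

Eb, G, A, C

A third above Eb in this key is G.
A fourth above Eb in this key is A.
A sixth above Eb in this key is C.
Together with the bass Eb, this spells A half-diminished seventh in second inversion.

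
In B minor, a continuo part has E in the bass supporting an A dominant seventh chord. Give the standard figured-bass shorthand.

E is the fifth of A dominant seventh, so the chord is in second inversion.
A seventh chord in second inversion is figured 6/4/3, conventionally abbreviated 4/3.

4/3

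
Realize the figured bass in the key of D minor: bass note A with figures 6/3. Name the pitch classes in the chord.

A third above A in this key is C.
A sixth above A in this key is F.
Together with the bass A, this spells F major in first inversion.

A, C, F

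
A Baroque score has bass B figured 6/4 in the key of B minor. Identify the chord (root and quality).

E minor

The figures 6/4 indicate a triad in second inversion.
In second inversion the root lies a fourth above the bass: a fourth above B in B minor is E.
The chord tones are B, E, G, giving E minor.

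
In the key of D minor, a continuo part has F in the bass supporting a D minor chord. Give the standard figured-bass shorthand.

F is the third of D minor, so the chord is in first inversion.
A triad in first inversion is figured 6/3, conventionally abbreviated 6.

6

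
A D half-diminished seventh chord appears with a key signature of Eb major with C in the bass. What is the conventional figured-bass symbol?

4/2

C is the seventh of D half-diminished seventh, so the chord is in third inversion.
A seventh chord in third inversion is figured 6/4/2, conventionally abbreviated 4/2.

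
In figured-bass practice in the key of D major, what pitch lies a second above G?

A

Counting 1 letter step above G lands on A; in D major, that letter is A.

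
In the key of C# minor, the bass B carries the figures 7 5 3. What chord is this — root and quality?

B dominant seventh

The figures 7 5 3 indicate a seventh chord in root position.
In root position the bass is the root, so the root is B.
The chord tones are B, D#, F#, A, giving B dominant seventh.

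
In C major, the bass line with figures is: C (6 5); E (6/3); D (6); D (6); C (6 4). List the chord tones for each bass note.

C, E, G, A | E, G, C | D, F, B | D, F, B | C, F, A

C (6/5/3): C, E, G, A.
E (6/3): E, G, C.
D (6/3): D, F, B.
D (6/3): D, F, B.
C (6/4): C, F, A.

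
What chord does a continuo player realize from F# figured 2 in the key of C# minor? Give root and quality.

G# minor seventh

The figures 2 indicate a seventh chord in third inversion.
In third inversion the root lies a second above the bass: a second above F# in C# minor is G#.
The chord tones are F#, G#, B, D#, giving G# minor seventh.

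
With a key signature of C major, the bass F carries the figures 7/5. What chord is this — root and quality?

F major seventh

The figures 7/5 indicate a seventh chord in root position.
In root position the bass is the root, so the root is F.
The chord tones are F, A, C, E, giving F major seventh.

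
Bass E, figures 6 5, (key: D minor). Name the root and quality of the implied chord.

The figures 6 5 indicate a seventh chord in first inversion.
In first inversion the root lies a sixth above the bass: a sixth above E in D minor is C.
The chord tones are E, G, Bb, C, giving C dominant seventh.

C dominant seventh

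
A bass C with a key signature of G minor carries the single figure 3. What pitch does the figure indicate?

Eb

Counting 2 letter steps above C lands on E; in G minor, that letter is Eb.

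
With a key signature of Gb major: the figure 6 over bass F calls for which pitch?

Counting 5 letter steps above F lands on D; in Gb major, that letter is Db.

Db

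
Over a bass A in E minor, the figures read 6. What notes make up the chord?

A, C, F#

The written figures 6 are shorthand for 6/3: the 3 is implied.
A third above A in this key is C.
A sixth above A in this key is F#.
Together with the bass A, this spells F# diminished in first inversion.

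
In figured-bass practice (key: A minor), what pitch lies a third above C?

Counting 2 letter steps above C lands on E; in A minor, that letter is E.

E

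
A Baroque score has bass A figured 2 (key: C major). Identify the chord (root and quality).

B half-diminished seventh

The figures 2 indicate a seventh chord in third inversion.
In third inversion the root lies a second above the bass: a second above A in C major is B.
The chord tones are A, B, D, F, giving B half-diminished seventh.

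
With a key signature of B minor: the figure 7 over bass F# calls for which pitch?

E

Counting 6 letter steps above F# lands on E; in B minor, that letter is E.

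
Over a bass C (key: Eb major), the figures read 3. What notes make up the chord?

C, Eb, G

The written figures 3 are shorthand for 5/3: the 5 is implied.
A third above C in this key is Eb.
A fifth above C in this key is G.
Together with the bass C, this spells C minor in root position.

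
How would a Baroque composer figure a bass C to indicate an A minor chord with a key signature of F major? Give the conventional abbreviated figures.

C is the third of A minor, so the chord is in first inversion.
A triad in first inversion is figured 6/3, conventionally abbreviated 6.

6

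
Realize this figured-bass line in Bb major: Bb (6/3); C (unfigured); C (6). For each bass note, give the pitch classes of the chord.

Bb (6/3): Bb, D, G.
C (5/3): C, Eb, G.
C (6/3): C, Eb, A.

Bb, D, G | C, Eb, G | C, Eb, A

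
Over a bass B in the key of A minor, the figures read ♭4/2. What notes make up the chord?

B, C, Eb, G

The written figures ♭4/2 are shorthand for 6/4/2: the 6 is implied.
A second above B in this key is C.
A fourth above B in this key is E, lowered to Eb by the flat.
A sixth above B in this key is G.
Together with the bass B, this spells C minor-major seventh in third inversion.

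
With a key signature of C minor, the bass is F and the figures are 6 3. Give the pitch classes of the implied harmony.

F, Ab, D

A third above F in this key is Ab.
A sixth above F in this key is D.
Together with the bass F, this spells D diminished in first inversion.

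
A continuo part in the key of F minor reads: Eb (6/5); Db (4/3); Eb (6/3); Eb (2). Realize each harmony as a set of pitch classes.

Eb (6/5/3): Eb, G, Bb, C.
Db (6/4/3): Db, F, G, Bb.
Eb (6/3): Eb, G, C.
Eb (6/4/2): Eb, F, Ab, C.

Eb, G, Bb, C | Db, F, G, Bb | Eb, G, C | Eb, F, Ab, C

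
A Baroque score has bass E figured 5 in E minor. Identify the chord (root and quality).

E minor

The figures 5 indicate a triad in root position.
In root position the bass is the root, so the root is E.
The chord tones are E, G, B, giving E minor.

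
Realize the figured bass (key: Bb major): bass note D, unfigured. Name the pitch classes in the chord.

An unfigured bass implies 5/3.
A third above D in this key is F.
A fifth above D in this key is A.
Together with the bass D, this spells D minor in root position.

D, F, A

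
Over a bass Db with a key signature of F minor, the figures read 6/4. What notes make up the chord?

Db, G, Bb

A fourth above Db in this key is G.
A sixth above Db in this key is Bb.
Together with the bass Db, this spells G diminished in second inversion.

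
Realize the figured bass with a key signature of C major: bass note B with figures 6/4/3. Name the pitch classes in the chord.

A third above B in this key is D.
A fourth above B in this key is E.
A sixth above B in this key is G.
Together with the bass B, this spells E minor seventh in second inversion.

B, D, E, G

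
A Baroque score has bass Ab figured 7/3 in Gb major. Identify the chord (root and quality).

The figures 7/3 indicate a seventh chord in root position.
In root position the bass is the root, so the root is Ab.
The chord tones are Ab, Cb, Eb, Gb, giving Ab minor seventh.

Ab minor seventh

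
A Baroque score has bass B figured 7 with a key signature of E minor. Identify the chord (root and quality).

B minor seventh

The figures 7 indicate a seventh chord in root position.
In root position the bass is the root, so the root is B.
The chord tones are B, D, F#, A, giving B minor seventh.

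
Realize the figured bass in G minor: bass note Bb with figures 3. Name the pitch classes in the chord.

The written figures 3 are shorthand for 5/3: the 5 is implied.
A third above Bb in this key is D.
A fifth above Bb in this key is F.
Together with the bass Bb, this spells Bb major in root position.

Bb, D, F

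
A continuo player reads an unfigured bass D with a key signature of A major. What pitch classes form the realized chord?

D, F#, A

An unfigured bass implies 5/3.
A third above D in this key is F#.
A fifth above D in this key is A.
Together with the bass D, this spells D major in root position.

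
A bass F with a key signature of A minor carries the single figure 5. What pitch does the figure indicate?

C

Counting 4 letter steps above F lands on C; in A minor, that letter is C.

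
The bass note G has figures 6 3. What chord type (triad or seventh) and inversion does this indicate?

Intervals of 6/3 above the bass form a triad; the bass is the third, so this is first inversion.

triad, first inversion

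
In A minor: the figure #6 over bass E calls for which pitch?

C#

Counting 5 letter steps above E lands on C; in A minor, that letter is C.
The #6 figure raises it a semitone, giving C#.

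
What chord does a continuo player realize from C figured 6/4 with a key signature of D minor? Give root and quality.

F major

The figures 6/4 indicate a triad in second inversion.
In second inversion the root lies a fourth above the bass: a fourth above C in D minor is F.
The chord tones are C, F, A, giving F major.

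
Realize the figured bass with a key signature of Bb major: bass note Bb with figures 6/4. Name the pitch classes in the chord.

A fourth above Bb in this key is Eb.
A sixth above Bb in this key is G.
Together with the bass Bb, this spells Eb major in second inversion.

Bb, Eb, G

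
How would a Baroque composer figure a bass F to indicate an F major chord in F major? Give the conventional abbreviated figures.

no figures

F is the root of F major, so the chord is in root position.
A triad in root position is figured 5/3, conventionally abbreviated (no figures — root-position triad).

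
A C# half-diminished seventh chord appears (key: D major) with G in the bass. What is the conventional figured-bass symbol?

4/3

G is the fifth of C# half-diminished seventh, so the chord is in second inversion.
A seventh chord in second inversion is figured 6/4/3, conventionally abbreviated 4/3.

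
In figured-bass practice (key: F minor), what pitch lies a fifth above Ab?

Counting 4 letter steps above Ab lands on E; in F minor, that letter is Eb.

Eb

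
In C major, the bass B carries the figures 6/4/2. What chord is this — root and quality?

C major seventh

The figures 6/4/2 indicate a seventh chord in third inversion.
In third inversion the root lies a second above the bass: a second above B in C major is C.
The chord tones are B, C, E, G, giving C major seventh.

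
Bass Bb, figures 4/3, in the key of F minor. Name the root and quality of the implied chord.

The figures 4/3 indicate a seventh chord in second inversion.
In second inversion the root lies a fourth above the bass: a fourth above Bb in F minor is Eb.
The chord tones are Bb, Db, Eb, G, giving Eb dominant seventh.

Eb dominant seventh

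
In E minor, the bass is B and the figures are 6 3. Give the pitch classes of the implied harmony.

A third above B in this key is D.
A sixth above B in this key is G.
Together with the bass B, this spells G major in first inversion.

B, D, G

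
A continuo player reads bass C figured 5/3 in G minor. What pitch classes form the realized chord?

C, Eb, G

A third above C in this key is Eb.
A fifth above C in this key is G.
Together with the bass C, this spells C minor in root position.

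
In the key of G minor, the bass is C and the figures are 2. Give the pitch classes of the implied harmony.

C, D, F, A

The written figures 2 are shorthand for 6/4/2: the 6/4 are implied.
A second above C in this key is D.
A fourth above C in this key is F.
A sixth above C in this key is A.
Together with the bass C, this spells D minor seventh in third inversion.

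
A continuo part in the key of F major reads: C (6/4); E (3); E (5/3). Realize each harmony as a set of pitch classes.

C, F, A | E, G, Bb | E, G, Bb

C (6/4): C, F, A.
E (5/3): E, G, Bb.
E (5/3): E, G, Bb.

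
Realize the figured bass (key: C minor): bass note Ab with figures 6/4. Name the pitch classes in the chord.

A fourth above Ab in this key is D.
A sixth above Ab in this key is F.
Together with the bass Ab, this spells D diminished in second inversion.

Ab, D, F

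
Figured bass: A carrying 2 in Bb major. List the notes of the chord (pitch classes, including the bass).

The written figures 2 are shorthand for 6/4/2: the 6/4 are implied.
A second above A in this key is Bb.
A fourth above A in this key is D.
A sixth above A in this key is F.
Together with the bass A, this spells Bb major seventh in third inversion.

A, Bb, D, F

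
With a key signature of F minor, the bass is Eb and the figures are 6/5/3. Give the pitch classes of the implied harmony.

Eb, G, Bb, C

A third above Eb in this key is G.
A fifth above Eb in this key is Bb.
A sixth above Eb in this key is C.
Together with the bass Eb, this spells C minor seventh in first inversion.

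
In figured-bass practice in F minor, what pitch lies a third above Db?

F

Counting 2 letter steps above Db lands on F; in F minor, that letter is F.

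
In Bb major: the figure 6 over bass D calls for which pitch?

Counting 5 letter steps above D lands on B; in Bb major, that letter is Bb.

Bb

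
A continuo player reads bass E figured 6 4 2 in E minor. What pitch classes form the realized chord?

A second above E in this key is F#.
A fourth above E in this key is A.
A sixth above E in this key is C.
Together with the bass E, this spells F# half-diminished seventh in third inversion.

E, F#, A, C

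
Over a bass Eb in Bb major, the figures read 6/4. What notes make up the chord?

A fourth above Eb in this key is A.
A sixth above Eb in this key is C.
Together with the bass Eb, this spells A diminished in second inversion.

Eb, A, C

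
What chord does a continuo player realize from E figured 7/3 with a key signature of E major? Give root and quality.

E major seventh

The figures 7/3 indicate a seventh chord in root position.
In root position the bass is the root, so the root is E.
The chord tones are E, G#, B, D#, giving E major seventh.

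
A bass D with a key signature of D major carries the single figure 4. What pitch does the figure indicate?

Counting 3 letter steps above D lands on G; in D major, that letter is G.

G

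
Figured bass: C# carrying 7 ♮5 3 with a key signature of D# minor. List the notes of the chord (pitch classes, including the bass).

C#, E#, G, B

A third above C# in this key is E#.
A fifth above C# in this key is G#, made natural (G) by the ♮ figure.
A seventh above C# in this key is B.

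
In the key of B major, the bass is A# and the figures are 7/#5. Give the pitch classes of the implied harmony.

A#, C#, E#, G#

The written figures 7/#5 are shorthand for 7/5/3: the 3 is implied.
A third above A# in this key is C#.
A fifth above A# in this key is E, raised to E# by the sharp.
A seventh above A# in this key is G#.
Together with the bass A#, this spells A# minor seventh in root position.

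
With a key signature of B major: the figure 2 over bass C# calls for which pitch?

Counting 1 letter step above C# lands on D; in B major, that letter is D#.

D#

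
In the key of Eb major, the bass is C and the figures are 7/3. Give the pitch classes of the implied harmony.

The written figures 7/3 are shorthand for 7/5/3: the 5 is implied.
A third above C in this key is Eb.
A fifth above C in this key is G.
A seventh above C in this key is Bb.
Together with the bass C, this spells C minor seventh in root position.

C, Eb, G, Bb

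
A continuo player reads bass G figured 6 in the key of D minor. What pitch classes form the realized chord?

The written figures 6 are shorthand for 6/3: the 3 is implied.
A third above G in this key is Bb.
A sixth above G in this key is E.
Together with the bass G, this spells E diminished in first inversion.

G, Bb, E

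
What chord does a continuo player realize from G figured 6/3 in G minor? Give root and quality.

The figures 6/3 indicate a triad in first inversion.
In first inversion the root lies a sixth above the bass: a sixth above G in G minor is Eb.
The chord tones are G, Bb, Eb, giving Eb major.

Eb major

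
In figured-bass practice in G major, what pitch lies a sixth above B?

Counting 5 letter steps above B lands on G; in G major, that letter is G.

G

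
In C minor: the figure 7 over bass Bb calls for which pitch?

Ab

Counting 6 letter steps above Bb lands on A; in C minor, that letter is Ab.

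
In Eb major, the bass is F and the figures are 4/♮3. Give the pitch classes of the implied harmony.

The written figures 4/♮3 are shorthand for 6/4/3: the 6 is implied.
A third above F in this key is Ab, made natural (A) by the ♮ figure.
A fourth above F in this key is Bb.
A sixth above F in this key is D.
Together with the bass F, this spells Bb major seventh in second inversion.

F, A, Bb, D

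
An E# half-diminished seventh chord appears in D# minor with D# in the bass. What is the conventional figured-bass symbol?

4/2

D# is the seventh of E# half-diminished seventh, so the chord is in third inversion.
A seventh chord in third inversion is figured 6/4/2, conventionally abbreviated 4/2.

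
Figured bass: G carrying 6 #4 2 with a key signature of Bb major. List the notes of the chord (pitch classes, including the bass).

A second above G in this key is A.
A fourth above G in this key is C, raised to C# by the sharp.
A sixth above G in this key is Eb.

G, A, C#, Eb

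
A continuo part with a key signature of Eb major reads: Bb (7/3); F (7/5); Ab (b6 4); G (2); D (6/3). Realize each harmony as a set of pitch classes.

Bb (7/5/3): Bb, D, F, Ab.
F (7/5/3): F, Ab, C, Eb.
Ab (b6/4): Ab, D, Fb.
G (6/4/2): G, Ab, C, Eb.
D (6/3): D, F, Bb.

Bb, D, F, Ab | F, Ab, C, Eb | Ab, D, Fb | G, Ab, C, Eb | D, F, Bb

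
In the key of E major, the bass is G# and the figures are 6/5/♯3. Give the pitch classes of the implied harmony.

G#, B#, D#, E

A third above G# in this key is B, raised to B# by the sharp.
A fifth above G# in this key is D#.
A sixth above G# in this key is E.
Together with the bass G#, this spells E augmented major seventh in first inversion.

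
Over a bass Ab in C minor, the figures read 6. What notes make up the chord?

Ab, C, F

The written figures 6 are shorthand for 6/3: the 3 is implied.
A third above Ab in this key is C.
A sixth above Ab in this key is F.
Together with the bass Ab, this spells F minor in first inversion.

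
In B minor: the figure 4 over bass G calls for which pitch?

C#

Counting 3 letter steps above G lands on C; in B minor, that letter is C#.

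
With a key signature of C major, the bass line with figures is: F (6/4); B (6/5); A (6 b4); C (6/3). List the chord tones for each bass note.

F (6/4): F, B, D.
B (6/5/3): B, D, F, G.
A (6/b4): A, Db, F.
C (6/3): C, E, A.

F, B, D | B, D, F, G | A, Db, F | C, E, A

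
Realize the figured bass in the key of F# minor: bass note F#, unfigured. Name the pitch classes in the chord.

An unfigured bass implies 5/3.
A third above F# in this key is A.
A fifth above F# in this key is C#.
Together with the bass F#, this spells F# minor in root position.

F#, A, C#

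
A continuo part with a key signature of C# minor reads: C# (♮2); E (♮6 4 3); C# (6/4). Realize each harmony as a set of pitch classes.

C# (6/4/♮2): C#, D, F#, A.
E (♮6/4/3): E, G#, A, C.
C# (6/4): C#, F#, A.

C#, D, F#, A | E, G#, A, C | C#, F#, A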